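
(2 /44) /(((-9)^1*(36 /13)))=-13 /7128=-0.00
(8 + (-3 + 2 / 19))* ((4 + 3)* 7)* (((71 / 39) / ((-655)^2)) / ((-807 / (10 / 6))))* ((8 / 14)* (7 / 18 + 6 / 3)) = -4145974 / 1385377412445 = -0.00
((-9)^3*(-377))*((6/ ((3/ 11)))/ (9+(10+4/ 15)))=90694890/ 289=313823.15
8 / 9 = 0.89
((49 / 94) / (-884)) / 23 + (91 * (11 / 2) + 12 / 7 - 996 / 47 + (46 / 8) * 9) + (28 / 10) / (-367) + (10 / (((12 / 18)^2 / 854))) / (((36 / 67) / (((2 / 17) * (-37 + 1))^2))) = 267936185913846917 / 417340934920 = 642007.92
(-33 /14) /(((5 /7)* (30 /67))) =-737 /100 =-7.37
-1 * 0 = 0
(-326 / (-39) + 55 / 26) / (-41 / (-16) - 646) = -0.02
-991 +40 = -951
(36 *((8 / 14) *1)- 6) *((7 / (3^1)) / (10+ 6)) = 17 / 8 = 2.12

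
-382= -382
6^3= 216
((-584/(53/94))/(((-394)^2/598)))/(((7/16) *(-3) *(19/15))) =656556160/273564641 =2.40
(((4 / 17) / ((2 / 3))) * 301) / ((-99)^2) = 602 / 55539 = 0.01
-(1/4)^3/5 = -1/320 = -0.00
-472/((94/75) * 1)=-17700/47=-376.60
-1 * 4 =-4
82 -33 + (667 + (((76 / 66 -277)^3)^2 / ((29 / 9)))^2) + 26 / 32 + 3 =5180056484673452951102731002947707085443903051813 / 277075571767992168336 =18695464387639871426957080000.00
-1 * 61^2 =-3721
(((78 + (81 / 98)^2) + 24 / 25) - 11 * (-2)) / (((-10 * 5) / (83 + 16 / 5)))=-175.23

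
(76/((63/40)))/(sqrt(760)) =8 * sqrt(190)/63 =1.75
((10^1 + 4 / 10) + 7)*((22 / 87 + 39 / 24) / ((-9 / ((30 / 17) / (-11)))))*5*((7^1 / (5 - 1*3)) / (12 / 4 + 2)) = 9149 / 4488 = 2.04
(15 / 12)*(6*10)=75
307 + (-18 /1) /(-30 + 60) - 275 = 157 /5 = 31.40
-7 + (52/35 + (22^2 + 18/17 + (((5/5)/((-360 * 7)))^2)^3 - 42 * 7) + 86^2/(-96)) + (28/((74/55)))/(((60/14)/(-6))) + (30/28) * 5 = 13647869047251668275200629/161084550715232256000000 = 84.72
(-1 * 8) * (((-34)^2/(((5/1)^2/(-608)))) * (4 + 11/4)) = 37953792/25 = 1518151.68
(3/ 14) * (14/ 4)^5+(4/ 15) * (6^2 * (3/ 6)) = 37551/ 320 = 117.35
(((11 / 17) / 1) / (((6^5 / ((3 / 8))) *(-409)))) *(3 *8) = -11 / 6007392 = -0.00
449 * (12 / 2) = 2694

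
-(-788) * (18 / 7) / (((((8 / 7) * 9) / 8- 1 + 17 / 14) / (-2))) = -18912 / 7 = -2701.71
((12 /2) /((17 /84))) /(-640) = -63 /1360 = -0.05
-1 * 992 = -992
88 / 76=22 / 19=1.16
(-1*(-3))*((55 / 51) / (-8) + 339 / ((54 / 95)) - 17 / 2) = 719411 / 408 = 1763.26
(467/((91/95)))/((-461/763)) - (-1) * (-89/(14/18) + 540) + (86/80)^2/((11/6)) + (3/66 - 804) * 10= -8420.25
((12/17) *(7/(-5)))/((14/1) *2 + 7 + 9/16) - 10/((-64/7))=1649767/1547680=1.07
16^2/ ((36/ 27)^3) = 108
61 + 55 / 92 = 61.60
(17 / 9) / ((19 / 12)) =68 / 57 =1.19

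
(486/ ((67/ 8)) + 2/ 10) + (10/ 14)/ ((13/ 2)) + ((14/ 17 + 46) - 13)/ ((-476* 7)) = 14389012679/ 246684620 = 58.33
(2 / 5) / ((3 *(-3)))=-2 / 45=-0.04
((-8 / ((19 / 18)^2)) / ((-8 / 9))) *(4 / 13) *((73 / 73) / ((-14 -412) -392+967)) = 11664 / 699257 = 0.02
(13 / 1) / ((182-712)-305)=-13 / 835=-0.02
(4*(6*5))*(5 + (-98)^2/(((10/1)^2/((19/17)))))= 1145856/85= 13480.66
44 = 44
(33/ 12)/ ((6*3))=11/ 72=0.15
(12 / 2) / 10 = 3 / 5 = 0.60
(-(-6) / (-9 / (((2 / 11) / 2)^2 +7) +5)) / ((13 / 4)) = 20352 / 40963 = 0.50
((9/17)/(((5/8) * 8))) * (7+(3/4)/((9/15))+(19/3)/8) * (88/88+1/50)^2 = 99603/100000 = 1.00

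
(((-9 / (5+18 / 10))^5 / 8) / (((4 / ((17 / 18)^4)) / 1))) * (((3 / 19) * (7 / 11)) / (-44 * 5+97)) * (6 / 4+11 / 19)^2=1228696875 / 3446404087808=0.00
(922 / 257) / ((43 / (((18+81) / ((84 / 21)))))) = 45639 / 22102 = 2.06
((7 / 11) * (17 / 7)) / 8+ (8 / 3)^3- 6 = 31259 / 2376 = 13.16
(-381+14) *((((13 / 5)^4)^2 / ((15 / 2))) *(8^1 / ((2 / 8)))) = -19159883174848 / 5859375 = -3269953.40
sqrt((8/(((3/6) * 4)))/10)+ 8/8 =sqrt(10)/5+ 1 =1.63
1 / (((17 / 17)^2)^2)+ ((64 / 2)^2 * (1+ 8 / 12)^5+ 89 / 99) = 35205076 / 2673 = 13170.62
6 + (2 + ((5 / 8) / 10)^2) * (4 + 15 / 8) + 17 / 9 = 362407 / 18432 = 19.66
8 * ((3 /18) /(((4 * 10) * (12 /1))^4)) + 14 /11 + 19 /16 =1077442560011 /437944320000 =2.46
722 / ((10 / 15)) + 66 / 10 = 5448 / 5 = 1089.60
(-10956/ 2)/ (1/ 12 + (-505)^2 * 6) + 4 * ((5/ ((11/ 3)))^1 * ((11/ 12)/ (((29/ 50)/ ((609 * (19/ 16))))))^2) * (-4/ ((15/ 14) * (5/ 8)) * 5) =-15631091336171069/ 73447204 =-212820781.25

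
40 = 40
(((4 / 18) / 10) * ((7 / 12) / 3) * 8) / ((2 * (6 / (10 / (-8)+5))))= 7 / 648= 0.01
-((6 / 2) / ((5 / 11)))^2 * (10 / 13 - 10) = 26136 / 65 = 402.09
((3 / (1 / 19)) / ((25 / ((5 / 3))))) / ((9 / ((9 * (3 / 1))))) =57 / 5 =11.40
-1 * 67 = -67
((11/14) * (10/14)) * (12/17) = 330/833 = 0.40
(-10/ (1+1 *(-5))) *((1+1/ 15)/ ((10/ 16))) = 64/ 15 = 4.27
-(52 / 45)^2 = -2704 / 2025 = -1.34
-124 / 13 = -9.54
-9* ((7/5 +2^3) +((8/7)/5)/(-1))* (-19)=1568.31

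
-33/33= -1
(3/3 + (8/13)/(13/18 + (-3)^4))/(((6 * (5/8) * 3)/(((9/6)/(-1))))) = -38534/286845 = -0.13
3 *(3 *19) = 171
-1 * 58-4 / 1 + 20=-42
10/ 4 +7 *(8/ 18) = 5.61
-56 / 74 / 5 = -28 / 185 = -0.15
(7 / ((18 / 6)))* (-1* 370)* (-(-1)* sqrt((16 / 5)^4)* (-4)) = 530432 / 15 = 35362.13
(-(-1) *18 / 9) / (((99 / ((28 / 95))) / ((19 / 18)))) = 28 / 4455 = 0.01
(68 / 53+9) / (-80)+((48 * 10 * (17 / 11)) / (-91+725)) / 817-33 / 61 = -98454176167 / 147366812912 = -0.67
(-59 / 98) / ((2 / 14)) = -59 / 14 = -4.21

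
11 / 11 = 1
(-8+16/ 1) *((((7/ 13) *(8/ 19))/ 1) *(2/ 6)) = 448/ 741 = 0.60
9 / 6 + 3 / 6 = 2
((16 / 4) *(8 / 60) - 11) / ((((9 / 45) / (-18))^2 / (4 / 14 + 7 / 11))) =-6019380 / 77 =-78173.77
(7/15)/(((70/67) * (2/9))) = 201/100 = 2.01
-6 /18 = -1 /3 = -0.33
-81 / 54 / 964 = -3 / 1928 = -0.00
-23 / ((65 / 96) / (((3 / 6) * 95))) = -20976 / 13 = -1613.54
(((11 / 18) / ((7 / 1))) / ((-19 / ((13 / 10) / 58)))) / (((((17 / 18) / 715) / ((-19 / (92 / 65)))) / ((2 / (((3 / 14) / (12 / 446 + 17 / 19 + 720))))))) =4060055395825 / 576520116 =7042.35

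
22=22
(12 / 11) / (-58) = -6 / 319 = -0.02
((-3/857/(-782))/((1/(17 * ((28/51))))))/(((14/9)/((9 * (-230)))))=-810/14569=-0.06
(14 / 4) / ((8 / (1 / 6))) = 7 / 96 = 0.07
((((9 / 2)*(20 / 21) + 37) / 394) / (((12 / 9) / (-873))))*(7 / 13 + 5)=-6812019 / 17927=-379.99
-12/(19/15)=-180/19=-9.47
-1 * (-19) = 19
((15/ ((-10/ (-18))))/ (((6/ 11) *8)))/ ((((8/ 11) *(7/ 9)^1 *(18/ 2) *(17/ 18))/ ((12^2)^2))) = 3175524/ 119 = 26685.08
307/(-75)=-307/75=-4.09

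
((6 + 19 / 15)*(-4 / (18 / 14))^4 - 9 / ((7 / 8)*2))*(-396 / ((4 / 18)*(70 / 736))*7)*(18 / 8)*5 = -942049726112 / 945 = -996878017.05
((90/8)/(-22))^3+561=382214667/681472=560.87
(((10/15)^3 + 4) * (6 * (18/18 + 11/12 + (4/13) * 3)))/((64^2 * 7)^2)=12847/144275668992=0.00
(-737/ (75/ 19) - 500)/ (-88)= 51503/ 6600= 7.80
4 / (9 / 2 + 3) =8 / 15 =0.53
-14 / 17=-0.82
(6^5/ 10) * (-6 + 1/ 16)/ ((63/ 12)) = -6156/ 7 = -879.43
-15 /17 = -0.88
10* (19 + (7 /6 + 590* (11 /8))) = 49885 /6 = 8314.17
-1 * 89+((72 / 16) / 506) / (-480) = -14410883 / 161920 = -89.00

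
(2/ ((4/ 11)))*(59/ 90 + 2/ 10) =847/ 180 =4.71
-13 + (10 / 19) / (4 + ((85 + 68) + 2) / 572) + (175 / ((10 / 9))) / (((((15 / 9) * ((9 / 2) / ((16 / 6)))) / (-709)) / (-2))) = 3685283435 / 46417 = 79395.12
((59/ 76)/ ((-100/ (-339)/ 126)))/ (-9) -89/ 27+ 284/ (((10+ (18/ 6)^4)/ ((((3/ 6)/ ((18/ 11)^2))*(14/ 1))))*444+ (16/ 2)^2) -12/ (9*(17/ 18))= -8502428745221/ 204711521400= -41.53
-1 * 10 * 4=-40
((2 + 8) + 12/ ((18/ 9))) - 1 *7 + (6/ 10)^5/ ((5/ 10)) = 28611/ 3125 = 9.16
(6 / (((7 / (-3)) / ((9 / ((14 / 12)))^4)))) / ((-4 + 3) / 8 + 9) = -1224440064 / 1193297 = -1026.10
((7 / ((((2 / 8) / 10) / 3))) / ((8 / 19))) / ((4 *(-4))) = -1995 / 16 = -124.69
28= 28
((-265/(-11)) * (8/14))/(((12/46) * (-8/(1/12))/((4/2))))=-6095/5544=-1.10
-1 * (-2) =2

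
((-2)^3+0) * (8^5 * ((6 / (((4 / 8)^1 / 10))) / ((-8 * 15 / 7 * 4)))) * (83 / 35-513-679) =-545744486.40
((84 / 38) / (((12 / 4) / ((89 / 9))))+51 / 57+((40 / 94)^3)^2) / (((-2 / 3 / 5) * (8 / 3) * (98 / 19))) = -75455331226355 / 16901809635872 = -4.46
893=893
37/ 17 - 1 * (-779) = 13280/ 17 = 781.18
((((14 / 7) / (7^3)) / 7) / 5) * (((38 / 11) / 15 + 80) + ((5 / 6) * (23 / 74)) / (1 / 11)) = 2028799 / 146581050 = 0.01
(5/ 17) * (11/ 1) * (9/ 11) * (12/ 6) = 90/ 17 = 5.29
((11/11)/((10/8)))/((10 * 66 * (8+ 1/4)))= 4/27225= 0.00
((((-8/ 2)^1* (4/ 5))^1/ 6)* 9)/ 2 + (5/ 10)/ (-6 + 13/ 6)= -291/ 115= -2.53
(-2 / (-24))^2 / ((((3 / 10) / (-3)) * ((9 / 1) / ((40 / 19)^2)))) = -1000 / 29241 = -0.03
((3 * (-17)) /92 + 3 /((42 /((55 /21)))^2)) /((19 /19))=-1618301 /2982042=-0.54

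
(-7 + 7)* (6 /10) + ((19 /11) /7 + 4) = 327 /77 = 4.25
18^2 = 324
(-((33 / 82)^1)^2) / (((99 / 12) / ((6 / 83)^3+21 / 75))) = -132260997 / 24029348675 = -0.01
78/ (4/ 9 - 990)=-351/ 4453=-0.08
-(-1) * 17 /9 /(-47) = -0.04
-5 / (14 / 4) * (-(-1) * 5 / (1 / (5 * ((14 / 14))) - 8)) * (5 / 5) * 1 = 250 / 273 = 0.92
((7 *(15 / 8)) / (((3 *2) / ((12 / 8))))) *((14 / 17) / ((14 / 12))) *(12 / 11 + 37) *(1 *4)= 352.90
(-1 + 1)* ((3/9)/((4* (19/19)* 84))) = 0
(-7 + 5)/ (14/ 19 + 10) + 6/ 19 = 251/ 1938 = 0.13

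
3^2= 9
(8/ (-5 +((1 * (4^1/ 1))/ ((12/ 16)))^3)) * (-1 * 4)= -864/ 3961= -0.22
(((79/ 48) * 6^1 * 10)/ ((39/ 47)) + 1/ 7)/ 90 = 130111/ 98280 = 1.32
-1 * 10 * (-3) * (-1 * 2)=-60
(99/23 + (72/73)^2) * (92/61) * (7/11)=18110484/3575759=5.06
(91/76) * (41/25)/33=3731/62700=0.06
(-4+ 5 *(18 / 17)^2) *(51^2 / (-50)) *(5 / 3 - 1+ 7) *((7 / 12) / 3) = -9338 / 75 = -124.51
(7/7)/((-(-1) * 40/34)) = 17/20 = 0.85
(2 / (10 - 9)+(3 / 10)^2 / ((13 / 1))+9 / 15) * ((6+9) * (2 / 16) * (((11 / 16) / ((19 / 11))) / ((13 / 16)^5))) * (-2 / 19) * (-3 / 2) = 7558391808 / 8712390245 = 0.87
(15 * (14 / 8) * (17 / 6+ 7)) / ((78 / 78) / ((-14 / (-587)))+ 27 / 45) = 72275 / 11908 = 6.07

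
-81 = -81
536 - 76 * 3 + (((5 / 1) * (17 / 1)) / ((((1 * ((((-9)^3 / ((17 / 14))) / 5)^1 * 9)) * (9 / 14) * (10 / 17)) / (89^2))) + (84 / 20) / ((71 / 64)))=-56004115543 / 41924790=-1335.82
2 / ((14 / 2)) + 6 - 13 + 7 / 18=-797 / 126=-6.33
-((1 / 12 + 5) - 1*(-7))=-145 / 12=-12.08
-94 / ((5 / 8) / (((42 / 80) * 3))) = -5922 / 25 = -236.88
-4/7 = -0.57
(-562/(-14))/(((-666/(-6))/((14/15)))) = 562/1665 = 0.34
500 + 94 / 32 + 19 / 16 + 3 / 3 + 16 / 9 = 506.90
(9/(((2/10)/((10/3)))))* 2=300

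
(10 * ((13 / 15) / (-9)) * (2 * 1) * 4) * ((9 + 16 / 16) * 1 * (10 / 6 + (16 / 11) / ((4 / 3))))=-189280 / 891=-212.44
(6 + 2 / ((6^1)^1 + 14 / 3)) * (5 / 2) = 495 / 32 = 15.47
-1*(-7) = 7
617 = 617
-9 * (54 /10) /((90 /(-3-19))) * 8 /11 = 216 /25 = 8.64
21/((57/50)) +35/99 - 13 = 5.77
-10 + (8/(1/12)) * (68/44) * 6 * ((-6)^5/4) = -19035758/11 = -1730523.45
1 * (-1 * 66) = -66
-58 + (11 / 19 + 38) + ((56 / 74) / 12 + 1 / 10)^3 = -504543173921 / 25984989000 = -19.42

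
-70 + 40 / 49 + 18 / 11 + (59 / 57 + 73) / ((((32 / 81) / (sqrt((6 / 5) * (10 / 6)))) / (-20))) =-142425 * sqrt(2) / 38 - 36408 / 539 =-5368.06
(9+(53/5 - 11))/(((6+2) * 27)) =43/1080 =0.04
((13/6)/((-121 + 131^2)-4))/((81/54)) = 13/153324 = 0.00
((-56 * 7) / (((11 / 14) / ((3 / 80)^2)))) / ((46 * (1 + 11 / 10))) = -147 / 20240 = -0.01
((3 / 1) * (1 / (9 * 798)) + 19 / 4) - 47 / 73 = 1435349 / 349524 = 4.11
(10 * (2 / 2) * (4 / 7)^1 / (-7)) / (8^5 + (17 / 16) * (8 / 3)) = -48 / 1926925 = -0.00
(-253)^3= -16194277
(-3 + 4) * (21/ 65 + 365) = 23746/ 65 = 365.32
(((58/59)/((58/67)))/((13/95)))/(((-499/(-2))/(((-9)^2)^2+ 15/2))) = 83617005/382733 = 218.47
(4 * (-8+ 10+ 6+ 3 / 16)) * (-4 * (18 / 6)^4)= -10611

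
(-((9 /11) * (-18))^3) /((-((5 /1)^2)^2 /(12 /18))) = -2834352 /831875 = -3.41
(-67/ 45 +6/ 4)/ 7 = 1/ 630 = 0.00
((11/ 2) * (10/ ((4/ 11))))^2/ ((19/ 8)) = 366025/ 38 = 9632.24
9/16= 0.56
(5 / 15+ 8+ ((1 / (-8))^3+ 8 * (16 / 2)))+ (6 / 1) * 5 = 157181 / 1536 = 102.33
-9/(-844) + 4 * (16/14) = 27071/5908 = 4.58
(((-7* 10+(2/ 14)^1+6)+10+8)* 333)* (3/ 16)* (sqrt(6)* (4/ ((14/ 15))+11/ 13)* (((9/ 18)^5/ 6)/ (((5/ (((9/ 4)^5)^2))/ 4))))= -174056898603835431* sqrt(6)/ 854966927360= -498674.95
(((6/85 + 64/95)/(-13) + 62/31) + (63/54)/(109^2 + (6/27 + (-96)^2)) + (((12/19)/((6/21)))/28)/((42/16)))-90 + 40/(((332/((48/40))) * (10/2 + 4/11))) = -98165574453391/1115515787750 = -88.00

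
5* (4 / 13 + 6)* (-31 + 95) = 26240 / 13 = 2018.46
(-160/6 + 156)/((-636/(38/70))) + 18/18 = 14852/16695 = 0.89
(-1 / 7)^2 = 1 / 49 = 0.02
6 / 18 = 1 / 3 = 0.33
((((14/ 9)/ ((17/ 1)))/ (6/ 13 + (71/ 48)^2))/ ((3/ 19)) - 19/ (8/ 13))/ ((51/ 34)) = -992578145/ 48566484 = -20.44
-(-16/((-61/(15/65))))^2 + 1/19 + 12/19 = 0.68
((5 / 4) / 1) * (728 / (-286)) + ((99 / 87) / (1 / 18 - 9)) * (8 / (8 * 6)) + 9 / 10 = -1182809 / 513590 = -2.30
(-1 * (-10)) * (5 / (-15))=-10 / 3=-3.33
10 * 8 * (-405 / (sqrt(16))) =-8100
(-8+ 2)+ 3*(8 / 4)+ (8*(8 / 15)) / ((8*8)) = 1 / 15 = 0.07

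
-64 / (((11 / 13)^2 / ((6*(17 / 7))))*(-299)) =84864 / 19481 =4.36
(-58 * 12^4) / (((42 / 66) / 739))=-9776650752 / 7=-1396664393.14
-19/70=-0.27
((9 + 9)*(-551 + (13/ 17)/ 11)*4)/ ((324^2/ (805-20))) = -40436920/ 136323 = -296.63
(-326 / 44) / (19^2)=-163 / 7942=-0.02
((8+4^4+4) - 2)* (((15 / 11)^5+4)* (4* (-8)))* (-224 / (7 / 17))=40355613.19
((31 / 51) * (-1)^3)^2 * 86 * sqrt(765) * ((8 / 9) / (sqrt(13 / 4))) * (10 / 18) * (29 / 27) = 191738720 * sqrt(1105) / 24649677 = 258.57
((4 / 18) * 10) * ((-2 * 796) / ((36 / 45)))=-39800 / 9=-4422.22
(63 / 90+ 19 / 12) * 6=137 / 10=13.70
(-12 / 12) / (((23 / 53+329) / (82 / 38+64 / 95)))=-14257 / 1658700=-0.01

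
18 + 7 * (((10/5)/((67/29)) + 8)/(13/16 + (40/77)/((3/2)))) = 20533266/286961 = 71.55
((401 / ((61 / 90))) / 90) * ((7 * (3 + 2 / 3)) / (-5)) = -30877 / 915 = -33.75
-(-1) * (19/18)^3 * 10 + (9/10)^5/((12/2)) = 1729098907/145800000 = 11.86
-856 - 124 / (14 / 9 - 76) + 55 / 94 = -26884563 / 31490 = -853.75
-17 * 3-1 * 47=-98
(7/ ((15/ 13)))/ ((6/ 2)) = 91/ 45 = 2.02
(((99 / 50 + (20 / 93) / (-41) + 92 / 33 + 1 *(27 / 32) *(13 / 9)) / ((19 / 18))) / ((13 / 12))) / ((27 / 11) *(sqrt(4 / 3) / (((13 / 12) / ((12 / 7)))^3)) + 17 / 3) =-44265105483538456257741 / 140402833812148375809100 + 12662427295344960387072 *sqrt(3) / 35100708453037093952275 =0.31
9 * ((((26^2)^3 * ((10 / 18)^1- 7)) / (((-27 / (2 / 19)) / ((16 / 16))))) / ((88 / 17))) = 76147738784 / 5643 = 13494194.36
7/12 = 0.58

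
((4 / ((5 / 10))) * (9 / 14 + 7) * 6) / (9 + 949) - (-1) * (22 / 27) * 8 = 624796 / 90531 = 6.90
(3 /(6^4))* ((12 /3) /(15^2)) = 1 /24300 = 0.00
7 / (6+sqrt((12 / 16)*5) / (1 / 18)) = -14 / 393+7*sqrt(15) / 131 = 0.17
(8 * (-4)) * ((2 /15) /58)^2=-32 /189225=-0.00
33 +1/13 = 430/13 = 33.08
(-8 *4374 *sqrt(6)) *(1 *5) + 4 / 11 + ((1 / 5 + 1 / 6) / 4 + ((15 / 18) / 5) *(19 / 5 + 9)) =1139 / 440- 174960 *sqrt(6) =-428560.14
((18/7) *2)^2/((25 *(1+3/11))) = 7128/8575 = 0.83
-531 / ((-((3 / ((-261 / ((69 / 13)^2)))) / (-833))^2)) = 3513986392.52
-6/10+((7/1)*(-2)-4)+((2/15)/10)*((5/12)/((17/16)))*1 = -2845/153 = -18.59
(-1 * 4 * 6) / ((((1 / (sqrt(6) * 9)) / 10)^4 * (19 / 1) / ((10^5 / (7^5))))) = -5668704000000000 / 319333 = -17751701202.19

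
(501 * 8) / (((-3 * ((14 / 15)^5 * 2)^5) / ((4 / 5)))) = -8433890210210144519805908203125 / 44998795805848373114515226624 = -187.42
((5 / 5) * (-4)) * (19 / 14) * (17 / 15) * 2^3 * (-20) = 20672 / 21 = 984.38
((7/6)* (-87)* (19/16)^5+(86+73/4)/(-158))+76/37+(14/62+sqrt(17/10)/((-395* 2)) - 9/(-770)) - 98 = -24585806979936533/73161255157760 - sqrt(170)/7900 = -336.05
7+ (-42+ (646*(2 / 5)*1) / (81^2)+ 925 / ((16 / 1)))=11994497 / 524880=22.85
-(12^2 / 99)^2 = -2.12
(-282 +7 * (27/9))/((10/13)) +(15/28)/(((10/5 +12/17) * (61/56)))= -4757829/14030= -339.12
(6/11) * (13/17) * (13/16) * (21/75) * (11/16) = 3549/54400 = 0.07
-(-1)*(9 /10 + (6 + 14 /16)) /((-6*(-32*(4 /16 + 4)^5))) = 622 /21297855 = 0.00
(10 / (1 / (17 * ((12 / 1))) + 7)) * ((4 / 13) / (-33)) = -2720 / 204347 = -0.01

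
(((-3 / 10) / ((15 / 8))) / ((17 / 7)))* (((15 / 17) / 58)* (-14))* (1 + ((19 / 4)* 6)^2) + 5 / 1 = 687716 / 41905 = 16.41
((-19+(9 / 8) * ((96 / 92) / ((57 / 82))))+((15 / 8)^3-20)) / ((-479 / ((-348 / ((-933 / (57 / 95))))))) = 119595159 / 8332729984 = 0.01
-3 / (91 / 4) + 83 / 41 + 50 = 193611 / 3731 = 51.89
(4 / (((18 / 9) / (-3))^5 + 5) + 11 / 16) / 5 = 5713 / 18928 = 0.30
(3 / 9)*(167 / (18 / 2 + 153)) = 167 / 486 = 0.34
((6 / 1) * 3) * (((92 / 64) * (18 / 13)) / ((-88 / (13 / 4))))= -1863 / 1408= -1.32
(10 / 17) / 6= 5 / 51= 0.10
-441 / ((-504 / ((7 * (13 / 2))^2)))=1811.47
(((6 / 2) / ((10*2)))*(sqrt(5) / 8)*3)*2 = 9*sqrt(5) / 80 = 0.25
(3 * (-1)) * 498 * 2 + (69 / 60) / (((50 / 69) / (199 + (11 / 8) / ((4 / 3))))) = -85457613 / 32000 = -2670.55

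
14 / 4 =7 / 2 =3.50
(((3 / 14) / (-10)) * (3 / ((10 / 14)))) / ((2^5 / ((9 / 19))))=-81 / 60800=-0.00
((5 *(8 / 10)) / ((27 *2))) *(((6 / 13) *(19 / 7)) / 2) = 38 / 819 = 0.05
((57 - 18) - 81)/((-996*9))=7/1494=0.00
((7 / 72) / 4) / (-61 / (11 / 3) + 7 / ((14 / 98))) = 77 / 102528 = 0.00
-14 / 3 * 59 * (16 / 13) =-13216 / 39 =-338.87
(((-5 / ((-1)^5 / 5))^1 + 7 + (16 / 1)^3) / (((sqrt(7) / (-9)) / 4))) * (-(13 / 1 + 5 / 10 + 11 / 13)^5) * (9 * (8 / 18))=134120869857935568 * sqrt(7) / 2599051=136530782684.82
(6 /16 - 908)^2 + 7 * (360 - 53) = 52859657 /64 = 825932.14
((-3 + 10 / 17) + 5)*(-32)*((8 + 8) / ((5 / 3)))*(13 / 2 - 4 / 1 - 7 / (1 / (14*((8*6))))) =317746176 / 85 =3738190.31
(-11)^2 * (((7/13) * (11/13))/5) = 9317/845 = 11.03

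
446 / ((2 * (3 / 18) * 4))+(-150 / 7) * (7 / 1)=184.50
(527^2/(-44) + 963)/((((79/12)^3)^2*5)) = -175693059072/13369810053655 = -0.01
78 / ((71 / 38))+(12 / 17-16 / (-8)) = 53654 / 1207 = 44.45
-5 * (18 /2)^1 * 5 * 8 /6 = -300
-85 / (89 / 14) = -1190 / 89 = -13.37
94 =94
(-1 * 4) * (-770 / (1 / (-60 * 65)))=-12012000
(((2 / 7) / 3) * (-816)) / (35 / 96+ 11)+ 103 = 734387 / 7637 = 96.16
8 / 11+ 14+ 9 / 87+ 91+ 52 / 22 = 108.19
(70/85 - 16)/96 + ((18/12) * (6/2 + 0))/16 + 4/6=1289/1632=0.79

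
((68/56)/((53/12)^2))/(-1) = -1224/19663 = -0.06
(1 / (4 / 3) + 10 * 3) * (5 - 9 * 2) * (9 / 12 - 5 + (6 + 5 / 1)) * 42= -906633 / 8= -113329.12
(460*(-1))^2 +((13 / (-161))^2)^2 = 211600.00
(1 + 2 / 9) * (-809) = -8899 / 9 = -988.78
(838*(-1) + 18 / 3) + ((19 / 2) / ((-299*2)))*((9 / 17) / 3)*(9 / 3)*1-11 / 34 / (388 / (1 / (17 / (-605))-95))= -27891484565 / 33527468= -831.90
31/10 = 3.10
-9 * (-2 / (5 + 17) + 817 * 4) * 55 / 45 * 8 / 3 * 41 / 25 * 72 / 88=-35371848 / 275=-128624.90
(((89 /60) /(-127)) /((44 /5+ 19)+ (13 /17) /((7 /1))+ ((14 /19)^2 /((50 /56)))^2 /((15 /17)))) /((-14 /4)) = 123234795625 /1046133605356748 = 0.00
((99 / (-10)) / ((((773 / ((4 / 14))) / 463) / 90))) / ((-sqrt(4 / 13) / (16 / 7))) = 6600528 * sqrt(13) / 37877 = 628.31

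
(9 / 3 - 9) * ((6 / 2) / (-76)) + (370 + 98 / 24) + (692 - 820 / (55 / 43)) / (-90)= 2812129 / 7524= 373.75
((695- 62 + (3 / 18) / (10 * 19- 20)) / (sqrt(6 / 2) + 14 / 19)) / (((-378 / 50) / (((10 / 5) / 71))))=61337795 / 86719329- 1165418105 * sqrt(3) / 1214070606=-0.96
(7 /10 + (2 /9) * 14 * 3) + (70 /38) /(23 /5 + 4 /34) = 2382569 /228570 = 10.42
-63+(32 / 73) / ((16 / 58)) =-4483 / 73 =-61.41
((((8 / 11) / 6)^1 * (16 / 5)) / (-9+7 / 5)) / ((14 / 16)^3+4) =-16384 / 1499157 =-0.01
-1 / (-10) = 1 / 10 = 0.10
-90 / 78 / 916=-15 / 11908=-0.00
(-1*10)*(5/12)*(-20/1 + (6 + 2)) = 50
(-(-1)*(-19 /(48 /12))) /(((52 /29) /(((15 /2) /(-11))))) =8265 /4576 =1.81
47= 47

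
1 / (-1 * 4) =-1 / 4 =-0.25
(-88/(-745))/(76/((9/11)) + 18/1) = 396/371755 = 0.00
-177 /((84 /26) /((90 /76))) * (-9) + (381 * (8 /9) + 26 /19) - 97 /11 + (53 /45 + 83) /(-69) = 16605934589 /18170460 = 913.90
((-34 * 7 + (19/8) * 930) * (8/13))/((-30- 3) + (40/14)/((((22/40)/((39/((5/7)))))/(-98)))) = -173426/3979599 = -0.04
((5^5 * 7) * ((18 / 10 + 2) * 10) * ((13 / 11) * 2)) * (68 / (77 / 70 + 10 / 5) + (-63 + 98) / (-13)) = 1172062500 / 31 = 37808467.74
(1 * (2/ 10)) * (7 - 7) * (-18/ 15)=0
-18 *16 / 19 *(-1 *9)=2592 / 19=136.42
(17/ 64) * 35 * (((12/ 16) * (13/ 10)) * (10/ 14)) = 6.47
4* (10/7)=40/7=5.71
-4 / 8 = -0.50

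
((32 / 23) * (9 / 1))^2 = 82944 / 529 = 156.79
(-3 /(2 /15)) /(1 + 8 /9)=-405 /34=-11.91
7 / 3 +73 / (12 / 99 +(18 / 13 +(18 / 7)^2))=5798149 / 511950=11.33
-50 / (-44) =25 / 22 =1.14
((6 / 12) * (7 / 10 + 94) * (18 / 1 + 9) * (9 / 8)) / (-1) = -1438.26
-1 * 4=-4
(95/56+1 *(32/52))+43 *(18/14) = 41931/728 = 57.60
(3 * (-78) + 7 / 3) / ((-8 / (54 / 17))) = 91.99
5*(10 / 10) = 5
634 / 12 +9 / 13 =4175 / 78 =53.53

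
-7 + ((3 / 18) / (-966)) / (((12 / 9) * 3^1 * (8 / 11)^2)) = -10386553 / 1483776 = -7.00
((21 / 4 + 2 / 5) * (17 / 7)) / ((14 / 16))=3842 / 245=15.68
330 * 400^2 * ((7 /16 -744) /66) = -594850000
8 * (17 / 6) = 68 / 3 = 22.67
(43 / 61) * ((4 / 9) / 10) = 86 / 2745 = 0.03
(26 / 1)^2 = 676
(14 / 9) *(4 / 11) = 56 / 99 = 0.57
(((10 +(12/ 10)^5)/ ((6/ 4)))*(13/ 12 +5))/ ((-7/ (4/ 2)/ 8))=-22791184/ 196875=-115.76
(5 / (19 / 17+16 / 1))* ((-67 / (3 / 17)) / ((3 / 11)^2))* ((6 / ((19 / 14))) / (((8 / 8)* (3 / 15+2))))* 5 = -745475500 / 49761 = -14981.12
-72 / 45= -8 / 5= -1.60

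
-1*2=-2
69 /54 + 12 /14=269 /126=2.13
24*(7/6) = 28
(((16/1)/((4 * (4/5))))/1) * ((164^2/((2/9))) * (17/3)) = 3429240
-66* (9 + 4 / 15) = -3058 / 5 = -611.60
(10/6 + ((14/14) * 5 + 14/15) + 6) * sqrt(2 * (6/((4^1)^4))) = 17 * sqrt(3)/10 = 2.94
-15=-15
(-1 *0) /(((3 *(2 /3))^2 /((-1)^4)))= 0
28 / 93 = 0.30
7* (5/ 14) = 5/ 2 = 2.50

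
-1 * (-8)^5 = 32768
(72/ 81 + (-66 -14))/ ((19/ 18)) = -74.95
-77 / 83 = -0.93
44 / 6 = 22 / 3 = 7.33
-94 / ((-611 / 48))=96 / 13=7.38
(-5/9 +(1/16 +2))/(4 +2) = 217/864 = 0.25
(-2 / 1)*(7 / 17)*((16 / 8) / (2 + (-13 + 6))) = 28 / 85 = 0.33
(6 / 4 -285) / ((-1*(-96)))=-189 / 64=-2.95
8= 8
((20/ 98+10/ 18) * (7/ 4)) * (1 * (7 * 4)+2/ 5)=4757/ 126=37.75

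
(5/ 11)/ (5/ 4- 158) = -20/ 6897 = -0.00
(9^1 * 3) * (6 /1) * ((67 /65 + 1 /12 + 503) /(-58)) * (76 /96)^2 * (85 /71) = -7239370899 /6852352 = -1056.48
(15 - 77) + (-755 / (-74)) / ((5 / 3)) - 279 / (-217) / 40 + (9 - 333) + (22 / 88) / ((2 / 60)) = -3857507 / 10360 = -372.35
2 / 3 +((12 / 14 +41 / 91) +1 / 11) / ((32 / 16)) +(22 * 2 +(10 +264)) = 137008 / 429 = 319.37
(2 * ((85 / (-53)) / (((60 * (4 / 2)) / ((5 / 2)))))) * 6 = -85 / 212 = -0.40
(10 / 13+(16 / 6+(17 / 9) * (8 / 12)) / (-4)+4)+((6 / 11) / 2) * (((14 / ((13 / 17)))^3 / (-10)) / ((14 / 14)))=-1067267627 / 6525090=-163.56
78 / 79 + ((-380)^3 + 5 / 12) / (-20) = 10403734865 / 3792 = 2743600.97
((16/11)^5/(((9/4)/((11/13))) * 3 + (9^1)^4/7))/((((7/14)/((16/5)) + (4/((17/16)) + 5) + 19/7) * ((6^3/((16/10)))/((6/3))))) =223606734848/25496479828705545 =0.00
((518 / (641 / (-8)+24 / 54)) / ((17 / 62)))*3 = -6937056 / 97529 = -71.13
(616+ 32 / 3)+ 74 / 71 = 133702 / 213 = 627.71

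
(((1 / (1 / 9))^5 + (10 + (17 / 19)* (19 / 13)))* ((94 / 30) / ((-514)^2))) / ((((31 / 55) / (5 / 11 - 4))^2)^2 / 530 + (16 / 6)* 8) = 35453296915042500 / 1079790010901238529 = 0.03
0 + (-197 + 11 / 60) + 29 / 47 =-196.20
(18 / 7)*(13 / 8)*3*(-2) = -351 / 14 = -25.07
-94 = -94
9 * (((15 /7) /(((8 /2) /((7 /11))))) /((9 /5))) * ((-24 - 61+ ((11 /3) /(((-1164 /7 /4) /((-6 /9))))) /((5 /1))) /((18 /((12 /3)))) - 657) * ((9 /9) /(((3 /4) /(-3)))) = 36207535 /7857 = 4608.32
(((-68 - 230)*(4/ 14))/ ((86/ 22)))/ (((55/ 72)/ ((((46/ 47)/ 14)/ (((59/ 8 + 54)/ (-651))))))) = 734310144/ 34730885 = 21.14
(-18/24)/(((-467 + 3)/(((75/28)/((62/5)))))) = 1125/3222016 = 0.00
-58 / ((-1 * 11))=58 / 11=5.27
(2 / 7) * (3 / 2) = 3 / 7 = 0.43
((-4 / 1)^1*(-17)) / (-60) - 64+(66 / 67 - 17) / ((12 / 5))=-288661 / 4020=-71.81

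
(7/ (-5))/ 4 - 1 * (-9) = 173/ 20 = 8.65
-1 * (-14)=14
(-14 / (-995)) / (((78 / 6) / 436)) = 6104 / 12935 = 0.47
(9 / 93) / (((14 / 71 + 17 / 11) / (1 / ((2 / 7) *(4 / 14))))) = 114807 / 168764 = 0.68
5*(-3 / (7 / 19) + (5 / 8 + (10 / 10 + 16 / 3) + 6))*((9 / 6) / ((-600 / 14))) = -809 / 960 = -0.84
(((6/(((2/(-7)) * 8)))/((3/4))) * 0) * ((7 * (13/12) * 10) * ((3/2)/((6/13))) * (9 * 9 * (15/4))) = 0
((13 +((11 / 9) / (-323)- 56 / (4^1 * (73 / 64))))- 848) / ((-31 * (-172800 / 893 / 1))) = -422533901 / 2991504960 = -0.14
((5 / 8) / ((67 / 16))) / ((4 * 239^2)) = 5 / 7654214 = 0.00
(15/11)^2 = 225/121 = 1.86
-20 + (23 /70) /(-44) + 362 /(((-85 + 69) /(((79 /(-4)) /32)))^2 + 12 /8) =-19.47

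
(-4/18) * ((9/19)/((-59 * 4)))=1/2242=0.00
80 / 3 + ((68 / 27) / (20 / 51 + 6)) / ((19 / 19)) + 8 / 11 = 448414 / 16137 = 27.79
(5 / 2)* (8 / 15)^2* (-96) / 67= -1024 / 1005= -1.02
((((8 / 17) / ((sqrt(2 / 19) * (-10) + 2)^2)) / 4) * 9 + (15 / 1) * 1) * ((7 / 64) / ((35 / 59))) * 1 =10089 * sqrt(38) / 1045568 + 29612631 / 10455680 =2.89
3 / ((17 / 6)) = 18 / 17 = 1.06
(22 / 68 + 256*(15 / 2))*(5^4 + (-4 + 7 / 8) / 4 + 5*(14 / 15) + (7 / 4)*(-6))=3876000215 / 3264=1187500.07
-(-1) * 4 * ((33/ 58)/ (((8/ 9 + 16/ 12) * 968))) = 27/ 25520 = 0.00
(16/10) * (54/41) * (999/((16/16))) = 431568/205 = 2105.21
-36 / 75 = -12 / 25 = -0.48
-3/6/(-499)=1/998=0.00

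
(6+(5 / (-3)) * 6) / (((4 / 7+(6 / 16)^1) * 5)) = -224 / 265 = -0.85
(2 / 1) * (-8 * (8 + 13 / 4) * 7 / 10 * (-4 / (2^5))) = 15.75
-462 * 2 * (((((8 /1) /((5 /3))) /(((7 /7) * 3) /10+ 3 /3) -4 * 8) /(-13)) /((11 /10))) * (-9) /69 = 40320 /169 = 238.58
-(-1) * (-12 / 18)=-2 / 3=-0.67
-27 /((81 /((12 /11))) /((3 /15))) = -4 /55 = -0.07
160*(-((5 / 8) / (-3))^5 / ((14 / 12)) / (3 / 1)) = 15625 / 870912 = 0.02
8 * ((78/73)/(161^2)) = 624/1892233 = 0.00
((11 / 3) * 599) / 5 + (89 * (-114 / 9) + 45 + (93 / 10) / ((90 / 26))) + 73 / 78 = -639.44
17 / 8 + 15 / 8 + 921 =925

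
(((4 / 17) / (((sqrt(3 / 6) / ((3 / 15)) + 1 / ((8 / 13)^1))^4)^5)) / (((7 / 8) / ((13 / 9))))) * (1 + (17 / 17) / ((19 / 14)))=545692791787556842519994376196333142805494659574398976 / 679217711126596351689172726320248360977149062710791101375583- 398207504346560887800383962513520690935085871923200 * sqrt(2) / 700947070306084986263336146873321321957842169980176575207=0.00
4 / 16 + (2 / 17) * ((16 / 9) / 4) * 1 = 185 / 612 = 0.30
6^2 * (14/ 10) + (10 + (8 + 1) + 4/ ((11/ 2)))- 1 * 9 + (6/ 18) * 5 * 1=10361/ 165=62.79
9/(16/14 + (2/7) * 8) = 21/8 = 2.62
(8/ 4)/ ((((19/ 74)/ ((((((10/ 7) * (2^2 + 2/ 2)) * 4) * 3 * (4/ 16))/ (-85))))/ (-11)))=48840/ 2261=21.60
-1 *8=-8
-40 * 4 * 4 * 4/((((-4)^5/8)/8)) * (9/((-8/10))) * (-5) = 9000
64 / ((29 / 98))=6272 / 29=216.28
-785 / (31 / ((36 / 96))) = -2355 / 248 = -9.50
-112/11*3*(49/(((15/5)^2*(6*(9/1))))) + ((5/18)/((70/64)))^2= -43880/14553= -3.02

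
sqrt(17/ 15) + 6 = sqrt(255)/ 15 + 6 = 7.06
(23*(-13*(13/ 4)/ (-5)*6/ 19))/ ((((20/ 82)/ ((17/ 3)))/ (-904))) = -612288014/ 475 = -1289027.40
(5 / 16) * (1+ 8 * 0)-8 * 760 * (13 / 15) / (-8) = 31631 / 48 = 658.98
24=24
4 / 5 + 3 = 19 / 5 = 3.80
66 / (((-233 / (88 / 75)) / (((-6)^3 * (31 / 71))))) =12963456 / 413575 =31.34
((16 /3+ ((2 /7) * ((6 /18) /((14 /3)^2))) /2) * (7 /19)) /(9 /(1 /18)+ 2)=21961 /1832208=0.01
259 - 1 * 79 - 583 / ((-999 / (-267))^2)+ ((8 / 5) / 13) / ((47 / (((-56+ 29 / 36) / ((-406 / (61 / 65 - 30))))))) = 618404000704622 / 4470015984525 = 138.34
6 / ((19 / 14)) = 84 / 19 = 4.42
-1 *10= -10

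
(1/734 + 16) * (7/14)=11745/1468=8.00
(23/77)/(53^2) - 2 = -432563/216293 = -2.00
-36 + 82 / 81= -2834 / 81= -34.99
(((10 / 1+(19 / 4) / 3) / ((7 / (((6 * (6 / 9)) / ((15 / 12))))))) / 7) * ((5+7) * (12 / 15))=8896 / 1225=7.26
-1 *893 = -893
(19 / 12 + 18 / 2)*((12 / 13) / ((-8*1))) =-127 / 104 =-1.22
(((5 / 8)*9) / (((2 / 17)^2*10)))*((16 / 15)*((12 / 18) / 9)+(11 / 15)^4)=5387249 / 360000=14.96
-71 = -71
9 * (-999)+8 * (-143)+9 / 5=-50666 / 5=-10133.20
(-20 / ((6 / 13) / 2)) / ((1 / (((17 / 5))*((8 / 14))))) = -3536 / 21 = -168.38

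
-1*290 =-290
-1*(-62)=62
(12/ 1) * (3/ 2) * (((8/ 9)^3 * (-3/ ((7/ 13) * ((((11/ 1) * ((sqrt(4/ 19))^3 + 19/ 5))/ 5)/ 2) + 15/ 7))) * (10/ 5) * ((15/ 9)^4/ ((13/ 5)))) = -307144922560000000/ 5993837596088073 + 917593600000000 * sqrt(19)/ 5993837596088073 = -50.58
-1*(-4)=4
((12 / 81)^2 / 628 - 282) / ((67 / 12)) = -129102968 / 2556117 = -50.51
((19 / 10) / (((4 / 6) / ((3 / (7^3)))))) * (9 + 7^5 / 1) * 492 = 353690928 / 1715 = 206233.78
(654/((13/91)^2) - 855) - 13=31178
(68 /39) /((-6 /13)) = -34 /9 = -3.78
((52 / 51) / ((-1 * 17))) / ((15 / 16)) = -832 / 13005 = -0.06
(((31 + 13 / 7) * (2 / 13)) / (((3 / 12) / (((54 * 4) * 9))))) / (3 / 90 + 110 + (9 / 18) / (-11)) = 147549600 / 412867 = 357.38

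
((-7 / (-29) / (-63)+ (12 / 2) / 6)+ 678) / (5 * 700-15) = 177218 / 909585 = 0.19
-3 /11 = -0.27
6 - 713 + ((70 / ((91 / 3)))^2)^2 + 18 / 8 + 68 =-69504867 / 114244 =-608.39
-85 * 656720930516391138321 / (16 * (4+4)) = -55821279093893246757285 / 128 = -436103742921040990291.29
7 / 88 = 0.08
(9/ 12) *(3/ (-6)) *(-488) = 183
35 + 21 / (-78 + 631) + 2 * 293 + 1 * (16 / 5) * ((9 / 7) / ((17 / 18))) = 29396658 / 47005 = 625.39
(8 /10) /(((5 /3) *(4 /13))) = 39 /25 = 1.56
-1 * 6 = -6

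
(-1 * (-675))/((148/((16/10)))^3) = 216/253265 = 0.00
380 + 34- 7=407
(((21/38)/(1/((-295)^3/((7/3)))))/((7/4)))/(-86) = 231051375/5719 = 40400.66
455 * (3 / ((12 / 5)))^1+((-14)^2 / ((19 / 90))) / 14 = 48265 / 76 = 635.07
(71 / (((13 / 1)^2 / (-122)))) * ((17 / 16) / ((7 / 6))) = -220881 / 4732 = -46.68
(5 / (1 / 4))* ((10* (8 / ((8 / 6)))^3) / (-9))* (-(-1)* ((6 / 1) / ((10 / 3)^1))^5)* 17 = -192735936 / 125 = -1541887.49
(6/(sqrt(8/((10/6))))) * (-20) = -54.77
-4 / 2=-2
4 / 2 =2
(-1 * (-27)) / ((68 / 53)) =1431 / 68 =21.04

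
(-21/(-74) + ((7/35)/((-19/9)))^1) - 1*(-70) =493429/7030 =70.19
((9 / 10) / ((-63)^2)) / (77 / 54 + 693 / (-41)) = -123 / 8394925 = -0.00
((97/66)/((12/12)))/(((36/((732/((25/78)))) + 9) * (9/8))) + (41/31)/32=784563979/4212828576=0.19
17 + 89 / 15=344 / 15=22.93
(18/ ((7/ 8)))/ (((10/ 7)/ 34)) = 2448/ 5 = 489.60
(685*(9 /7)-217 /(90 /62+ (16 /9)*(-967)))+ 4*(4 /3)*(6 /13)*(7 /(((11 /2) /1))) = 60578226640 /68529461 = 883.97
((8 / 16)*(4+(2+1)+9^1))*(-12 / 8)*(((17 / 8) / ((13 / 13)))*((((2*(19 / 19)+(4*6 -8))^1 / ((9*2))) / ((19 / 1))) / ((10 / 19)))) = -51 / 20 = -2.55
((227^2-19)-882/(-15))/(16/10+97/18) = 4641192/629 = 7378.68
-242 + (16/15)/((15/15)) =-240.93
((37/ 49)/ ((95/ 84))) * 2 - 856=-568352/ 665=-854.66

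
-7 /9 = -0.78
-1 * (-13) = 13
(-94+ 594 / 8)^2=6241 / 16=390.06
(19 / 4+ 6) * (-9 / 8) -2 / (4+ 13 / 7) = -16315 / 1312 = -12.44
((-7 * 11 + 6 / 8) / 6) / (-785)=0.02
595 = 595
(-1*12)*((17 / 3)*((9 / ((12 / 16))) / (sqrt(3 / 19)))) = -272*sqrt(57) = -2053.55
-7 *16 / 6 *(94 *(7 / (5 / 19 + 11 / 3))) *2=-6251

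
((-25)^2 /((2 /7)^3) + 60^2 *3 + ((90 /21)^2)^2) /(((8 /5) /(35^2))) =91080096875 /3136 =29043398.24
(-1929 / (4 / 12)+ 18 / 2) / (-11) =5778 / 11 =525.27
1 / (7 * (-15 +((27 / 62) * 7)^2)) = -3844 / 153573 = -0.03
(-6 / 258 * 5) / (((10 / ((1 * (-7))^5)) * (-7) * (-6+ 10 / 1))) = -6.98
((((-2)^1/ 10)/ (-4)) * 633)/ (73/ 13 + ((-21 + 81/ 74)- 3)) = -304473/ 166330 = -1.83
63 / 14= 9 / 2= 4.50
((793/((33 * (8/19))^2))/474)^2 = 81952230529/1091370953097216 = 0.00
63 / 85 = 0.74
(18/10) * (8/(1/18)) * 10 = 2592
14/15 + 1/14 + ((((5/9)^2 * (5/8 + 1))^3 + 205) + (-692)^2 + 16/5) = 4562417844257111/9523422720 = 479073.33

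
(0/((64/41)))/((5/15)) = 0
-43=-43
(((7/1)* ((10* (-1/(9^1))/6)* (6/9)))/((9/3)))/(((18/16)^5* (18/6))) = -2293760/43046721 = -0.05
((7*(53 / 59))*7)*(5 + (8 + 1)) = 36358 / 59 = 616.24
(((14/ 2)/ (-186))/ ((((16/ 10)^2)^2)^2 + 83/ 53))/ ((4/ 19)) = -20703125/ 5155496664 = -0.00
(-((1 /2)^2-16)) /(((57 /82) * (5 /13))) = 11193 /190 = 58.91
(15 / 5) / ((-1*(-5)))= 3 / 5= 0.60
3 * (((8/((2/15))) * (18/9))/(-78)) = -60/13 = -4.62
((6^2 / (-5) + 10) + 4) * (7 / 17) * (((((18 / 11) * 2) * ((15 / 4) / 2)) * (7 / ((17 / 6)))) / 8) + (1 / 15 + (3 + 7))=172483 / 11220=15.37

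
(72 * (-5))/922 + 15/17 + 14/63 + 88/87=3529669/2045457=1.73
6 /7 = 0.86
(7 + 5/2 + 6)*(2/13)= 31/13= 2.38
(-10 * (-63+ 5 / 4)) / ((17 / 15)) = 18525 / 34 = 544.85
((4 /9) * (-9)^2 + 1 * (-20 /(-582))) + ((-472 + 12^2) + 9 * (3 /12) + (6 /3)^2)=-332573 /1164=-285.72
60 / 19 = 3.16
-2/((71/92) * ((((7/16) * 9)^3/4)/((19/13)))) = -57278464/230793381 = -0.25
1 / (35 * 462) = 1 / 16170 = 0.00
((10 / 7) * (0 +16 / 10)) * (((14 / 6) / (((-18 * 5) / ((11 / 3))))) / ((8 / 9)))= -11 / 45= -0.24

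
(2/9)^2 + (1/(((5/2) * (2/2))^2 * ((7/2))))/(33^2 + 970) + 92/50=55144786/29186325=1.89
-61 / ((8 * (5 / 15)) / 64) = -1464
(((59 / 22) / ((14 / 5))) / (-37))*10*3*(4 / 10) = -885 / 2849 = -0.31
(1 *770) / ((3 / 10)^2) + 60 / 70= 539054 / 63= 8556.41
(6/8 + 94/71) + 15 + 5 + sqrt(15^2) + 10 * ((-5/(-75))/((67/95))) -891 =-48691555/57084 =-852.98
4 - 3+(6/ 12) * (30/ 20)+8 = 39/ 4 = 9.75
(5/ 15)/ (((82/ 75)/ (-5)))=-125/ 82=-1.52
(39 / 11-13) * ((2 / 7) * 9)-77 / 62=-121993 / 4774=-25.55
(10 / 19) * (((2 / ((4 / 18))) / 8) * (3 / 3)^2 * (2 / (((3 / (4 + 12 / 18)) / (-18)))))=-630 / 19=-33.16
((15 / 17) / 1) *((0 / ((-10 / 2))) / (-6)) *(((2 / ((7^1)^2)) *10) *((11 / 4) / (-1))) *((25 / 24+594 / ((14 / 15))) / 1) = 0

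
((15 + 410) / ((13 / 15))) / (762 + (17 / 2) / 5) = 63750 / 99281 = 0.64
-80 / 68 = -20 / 17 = -1.18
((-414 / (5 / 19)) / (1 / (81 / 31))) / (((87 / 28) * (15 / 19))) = -1675.75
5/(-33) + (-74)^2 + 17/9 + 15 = 543781/99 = 5492.74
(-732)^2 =535824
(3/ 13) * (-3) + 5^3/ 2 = 1607/ 26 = 61.81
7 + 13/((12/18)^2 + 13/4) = 10.52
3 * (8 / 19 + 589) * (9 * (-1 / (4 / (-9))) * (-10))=-13606785 / 38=-358073.29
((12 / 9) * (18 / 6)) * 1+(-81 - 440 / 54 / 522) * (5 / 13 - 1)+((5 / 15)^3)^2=14801717 / 274833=53.86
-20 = -20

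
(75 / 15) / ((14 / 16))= 40 / 7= 5.71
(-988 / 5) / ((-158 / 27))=13338 / 395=33.77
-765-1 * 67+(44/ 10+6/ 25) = -20684/ 25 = -827.36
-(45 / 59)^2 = -2025 / 3481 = -0.58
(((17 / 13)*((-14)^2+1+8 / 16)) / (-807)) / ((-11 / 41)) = 275315 / 230802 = 1.19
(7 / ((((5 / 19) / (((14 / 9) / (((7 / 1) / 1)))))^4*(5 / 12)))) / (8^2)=912247 / 6834375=0.13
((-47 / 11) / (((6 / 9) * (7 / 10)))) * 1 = -705 / 77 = -9.16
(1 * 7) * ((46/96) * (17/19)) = 2737/912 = 3.00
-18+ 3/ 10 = -177/ 10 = -17.70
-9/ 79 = -0.11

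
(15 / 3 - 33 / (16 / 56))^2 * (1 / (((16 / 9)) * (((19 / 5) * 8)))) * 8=2197845 / 1216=1807.44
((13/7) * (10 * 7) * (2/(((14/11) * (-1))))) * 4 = -5720/7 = -817.14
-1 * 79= -79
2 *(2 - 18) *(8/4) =-64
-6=-6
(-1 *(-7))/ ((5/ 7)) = 49/ 5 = 9.80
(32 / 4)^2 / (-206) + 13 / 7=1115 / 721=1.55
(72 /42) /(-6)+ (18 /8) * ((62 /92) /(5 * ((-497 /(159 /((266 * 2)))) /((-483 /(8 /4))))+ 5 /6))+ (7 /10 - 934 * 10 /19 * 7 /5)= -283094157771 /411621700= -687.75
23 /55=0.42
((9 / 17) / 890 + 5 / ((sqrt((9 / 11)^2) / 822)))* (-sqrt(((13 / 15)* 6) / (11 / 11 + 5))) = -228009127* sqrt(195) / 680850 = -4676.47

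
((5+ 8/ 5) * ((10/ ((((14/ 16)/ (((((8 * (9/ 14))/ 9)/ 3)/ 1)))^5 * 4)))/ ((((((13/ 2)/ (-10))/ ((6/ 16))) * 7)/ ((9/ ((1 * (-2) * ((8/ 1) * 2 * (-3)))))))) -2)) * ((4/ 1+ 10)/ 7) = -30537978398092/ 1156736144655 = -26.40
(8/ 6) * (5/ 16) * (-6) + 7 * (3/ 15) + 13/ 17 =-57/ 170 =-0.34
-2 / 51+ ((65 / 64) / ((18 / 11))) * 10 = 60391 / 9792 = 6.17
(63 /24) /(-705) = -7 /1880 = -0.00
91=91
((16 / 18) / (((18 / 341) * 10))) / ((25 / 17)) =11594 / 10125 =1.15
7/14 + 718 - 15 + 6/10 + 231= 9351/10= 935.10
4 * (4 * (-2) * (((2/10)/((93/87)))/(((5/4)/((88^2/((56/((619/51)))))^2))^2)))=-1913956152677549319921860608/62942584453875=-30407968933657.58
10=10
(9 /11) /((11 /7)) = 63 /121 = 0.52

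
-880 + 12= -868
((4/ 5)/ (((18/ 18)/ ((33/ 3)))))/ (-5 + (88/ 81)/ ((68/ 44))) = -60588/ 29585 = -2.05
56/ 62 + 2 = 2.90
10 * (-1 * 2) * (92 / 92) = -20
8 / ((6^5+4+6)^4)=1 / 459375268783202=0.00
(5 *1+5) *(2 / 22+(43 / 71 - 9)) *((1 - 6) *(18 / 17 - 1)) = 324250 / 13277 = 24.42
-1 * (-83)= 83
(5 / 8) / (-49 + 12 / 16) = -5 / 386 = -0.01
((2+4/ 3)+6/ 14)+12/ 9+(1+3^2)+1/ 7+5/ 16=5225/ 336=15.55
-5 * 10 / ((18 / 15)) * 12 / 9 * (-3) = 500 / 3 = 166.67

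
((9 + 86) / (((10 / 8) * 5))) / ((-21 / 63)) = -228 / 5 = -45.60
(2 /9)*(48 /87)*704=22528 /261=86.31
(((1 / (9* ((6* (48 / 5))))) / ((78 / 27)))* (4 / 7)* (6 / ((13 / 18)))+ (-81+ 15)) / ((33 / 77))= -104099 / 676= -153.99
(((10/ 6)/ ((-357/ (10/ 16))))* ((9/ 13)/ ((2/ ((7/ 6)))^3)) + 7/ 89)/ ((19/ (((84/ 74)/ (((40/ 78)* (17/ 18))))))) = 446810763/ 46289569280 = 0.01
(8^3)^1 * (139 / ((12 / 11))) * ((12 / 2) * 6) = 2348544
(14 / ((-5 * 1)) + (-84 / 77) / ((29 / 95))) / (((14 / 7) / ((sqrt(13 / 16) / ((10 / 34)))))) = -86411 * sqrt(13) / 31900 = -9.77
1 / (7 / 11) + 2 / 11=1.75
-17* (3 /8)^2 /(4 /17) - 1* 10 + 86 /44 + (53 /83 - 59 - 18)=-94.57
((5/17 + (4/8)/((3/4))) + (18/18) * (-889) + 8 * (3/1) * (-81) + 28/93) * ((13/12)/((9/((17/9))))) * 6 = -1077791/279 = -3863.05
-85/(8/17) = -1445/8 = -180.62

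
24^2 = 576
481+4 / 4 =482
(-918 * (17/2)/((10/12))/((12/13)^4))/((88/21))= -173336709/56320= -3077.71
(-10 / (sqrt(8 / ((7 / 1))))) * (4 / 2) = -5 * sqrt(14) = -18.71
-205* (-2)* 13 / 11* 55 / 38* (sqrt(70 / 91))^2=10250 / 19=539.47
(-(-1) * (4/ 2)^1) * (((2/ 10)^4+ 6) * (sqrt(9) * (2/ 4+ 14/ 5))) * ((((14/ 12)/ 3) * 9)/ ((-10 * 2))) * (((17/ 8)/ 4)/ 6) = -1.84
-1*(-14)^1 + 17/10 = 157/10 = 15.70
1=1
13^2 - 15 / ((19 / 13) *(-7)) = 22672 / 133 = 170.47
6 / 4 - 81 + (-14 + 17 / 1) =-153 / 2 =-76.50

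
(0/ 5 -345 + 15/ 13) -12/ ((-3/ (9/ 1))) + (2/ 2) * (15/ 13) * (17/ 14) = -55773/ 182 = -306.45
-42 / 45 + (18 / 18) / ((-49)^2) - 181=-181.93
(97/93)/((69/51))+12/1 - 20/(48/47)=-19429/2852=-6.81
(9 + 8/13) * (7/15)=175/39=4.49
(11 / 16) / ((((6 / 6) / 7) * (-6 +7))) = 77 / 16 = 4.81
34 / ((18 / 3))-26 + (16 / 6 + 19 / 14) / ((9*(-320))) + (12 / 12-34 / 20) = -2544361 / 120960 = -21.03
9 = 9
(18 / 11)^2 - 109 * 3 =-39243 / 121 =-324.32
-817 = -817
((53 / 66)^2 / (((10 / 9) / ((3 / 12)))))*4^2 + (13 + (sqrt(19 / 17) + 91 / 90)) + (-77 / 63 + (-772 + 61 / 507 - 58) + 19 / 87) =-21737060974 / 26685945 + sqrt(323) / 17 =-813.49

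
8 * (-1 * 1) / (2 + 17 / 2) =-16 / 21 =-0.76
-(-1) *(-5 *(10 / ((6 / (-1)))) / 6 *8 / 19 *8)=800 / 171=4.68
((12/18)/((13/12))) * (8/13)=64/169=0.38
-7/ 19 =-0.37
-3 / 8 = -0.38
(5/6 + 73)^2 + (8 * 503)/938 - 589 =82168537/16884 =4866.65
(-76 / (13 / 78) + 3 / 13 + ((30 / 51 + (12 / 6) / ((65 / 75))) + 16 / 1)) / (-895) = 96549 / 197795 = 0.49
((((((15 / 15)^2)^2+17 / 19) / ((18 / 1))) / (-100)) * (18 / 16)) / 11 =-9 / 83600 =-0.00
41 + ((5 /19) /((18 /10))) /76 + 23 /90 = 297879 /7220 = 41.26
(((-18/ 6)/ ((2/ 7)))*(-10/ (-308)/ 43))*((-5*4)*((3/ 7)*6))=0.41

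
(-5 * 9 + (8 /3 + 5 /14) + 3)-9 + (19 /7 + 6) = -1649 /42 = -39.26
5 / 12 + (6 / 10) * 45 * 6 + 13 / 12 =327 / 2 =163.50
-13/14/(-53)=13/742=0.02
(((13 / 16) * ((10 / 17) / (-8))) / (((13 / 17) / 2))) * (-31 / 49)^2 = -4805 / 76832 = -0.06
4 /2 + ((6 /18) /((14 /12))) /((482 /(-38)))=3336 /1687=1.98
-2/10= -1/5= -0.20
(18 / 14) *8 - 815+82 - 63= -785.71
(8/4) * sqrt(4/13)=4 * sqrt(13)/13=1.11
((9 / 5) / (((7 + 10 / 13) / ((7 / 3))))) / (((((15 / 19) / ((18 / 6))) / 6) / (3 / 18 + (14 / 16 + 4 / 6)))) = 21.06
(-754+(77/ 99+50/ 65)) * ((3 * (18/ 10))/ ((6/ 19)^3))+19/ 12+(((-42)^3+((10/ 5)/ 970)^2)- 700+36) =-203777.29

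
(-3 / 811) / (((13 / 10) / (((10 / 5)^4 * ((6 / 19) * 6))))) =-17280 / 200317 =-0.09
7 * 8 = 56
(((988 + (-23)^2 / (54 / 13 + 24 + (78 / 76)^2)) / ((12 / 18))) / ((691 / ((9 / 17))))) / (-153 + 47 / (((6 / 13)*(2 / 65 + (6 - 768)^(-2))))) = 73193111472 / 199806152942879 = 0.00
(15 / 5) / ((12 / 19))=19 / 4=4.75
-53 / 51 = -1.04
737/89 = 8.28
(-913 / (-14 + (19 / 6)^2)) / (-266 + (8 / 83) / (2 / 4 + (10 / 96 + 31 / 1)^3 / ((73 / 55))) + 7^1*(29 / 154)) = -110966157352954376 / 127784273617885547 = -0.87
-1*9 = -9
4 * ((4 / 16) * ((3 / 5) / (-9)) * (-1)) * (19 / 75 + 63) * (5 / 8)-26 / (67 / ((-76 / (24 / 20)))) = 410231 / 15075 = 27.21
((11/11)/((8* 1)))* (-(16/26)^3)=-0.03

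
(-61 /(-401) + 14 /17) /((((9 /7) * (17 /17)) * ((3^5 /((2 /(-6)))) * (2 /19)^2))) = -1867453 /19878372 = -0.09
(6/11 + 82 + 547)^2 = 47955625/121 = 396327.48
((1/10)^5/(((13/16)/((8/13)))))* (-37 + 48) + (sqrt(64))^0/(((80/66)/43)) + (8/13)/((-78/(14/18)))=4046120129/114075000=35.47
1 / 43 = 0.02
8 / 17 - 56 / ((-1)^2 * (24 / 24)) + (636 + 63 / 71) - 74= 612381 / 1207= 507.36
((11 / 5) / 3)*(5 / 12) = 11 / 36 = 0.31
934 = 934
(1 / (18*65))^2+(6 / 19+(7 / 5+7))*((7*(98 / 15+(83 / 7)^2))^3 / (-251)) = -2123348297599926625777 / 55980036157500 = -37930455.99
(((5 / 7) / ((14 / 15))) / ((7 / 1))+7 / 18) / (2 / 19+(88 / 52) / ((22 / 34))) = 189943 / 1037232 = 0.18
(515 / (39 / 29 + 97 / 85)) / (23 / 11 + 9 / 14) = 97749575 / 1289944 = 75.78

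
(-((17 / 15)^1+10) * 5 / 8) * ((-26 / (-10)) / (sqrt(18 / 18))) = -2171 / 120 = -18.09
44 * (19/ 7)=836/ 7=119.43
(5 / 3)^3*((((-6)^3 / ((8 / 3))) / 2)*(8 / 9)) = -500 / 3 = -166.67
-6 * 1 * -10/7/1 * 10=600/7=85.71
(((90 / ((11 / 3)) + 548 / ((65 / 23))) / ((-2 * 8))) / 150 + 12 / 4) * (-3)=-2495903 / 286000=-8.73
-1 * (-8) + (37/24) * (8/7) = 205/21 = 9.76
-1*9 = -9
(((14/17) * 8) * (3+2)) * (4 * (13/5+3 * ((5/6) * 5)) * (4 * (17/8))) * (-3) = -50736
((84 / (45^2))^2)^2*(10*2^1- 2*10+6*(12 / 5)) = 4917248 / 115330078125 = 0.00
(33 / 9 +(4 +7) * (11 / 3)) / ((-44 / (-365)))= 365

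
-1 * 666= -666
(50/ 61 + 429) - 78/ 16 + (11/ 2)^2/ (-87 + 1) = 4454829/ 10492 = 424.59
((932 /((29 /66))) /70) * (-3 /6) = -15.15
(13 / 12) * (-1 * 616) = -667.33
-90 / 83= -1.08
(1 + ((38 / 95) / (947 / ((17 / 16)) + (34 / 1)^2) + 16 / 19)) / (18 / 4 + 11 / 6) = 9137019 / 31410610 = 0.29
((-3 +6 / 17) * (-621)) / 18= 3105 / 34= 91.32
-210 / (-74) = 105 / 37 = 2.84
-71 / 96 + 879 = 84313 / 96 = 878.26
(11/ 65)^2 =121/ 4225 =0.03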